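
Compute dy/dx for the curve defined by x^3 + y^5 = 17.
Apply d/dx to both sides, remembering that y depends on x. Each occurrence of y therefore brings in a y' = dy/dx via the chain rule.

With F(x, y) equal to the left-hand side minus the right, differentiate F term by term:
  d/dx[x^3] = 3x^2
  d/dx[y^5] = 5y^4·y'
  d/dx[-17] = 0
Adding these up, d/dx[F] = 0 becomes
  (3x^2) + (5y^4)·y' = 0,
so isolating y',
  dy/dx = -(3x^2)/(5y^4) = -3x^2/(5y^4)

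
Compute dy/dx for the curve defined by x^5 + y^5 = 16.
Differentiate the relation implicitly: treat y = y(x) and apply the chain rule, so every y-derivative picks up a y' = dy/dx factor.

With everything moved to the left-hand side, differentiate term by term:
  d/dx[x^5] = 5x^4
  d/dx[y^5] = 5y^4·y'
  d/dx[-16] = 0

Separating the contributions that come from x directly and those that come through y:
  without y':      5x^4
  multiplying y':  5y^4

so (5x^4) + (5y^4)·y' = 0, and therefore
  dy/dx = -(5x^4)/(5y^4) = -x^4/y^4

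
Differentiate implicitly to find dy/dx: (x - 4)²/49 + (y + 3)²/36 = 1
Differentiate the relation implicitly: treat y = y(x) and apply the chain rule, so every y-derivative picks up a y' = dy/dx factor.

With everything moved to the left-hand side, differentiate term by term:
  d/dx[(x - 4)^2/49] = 2x/49 - 8/49
  d/dx[(y + 3)^2/36] = y'(y + 3)/18
  d/dx[-1] = 0

Separating the contributions that come from x directly and those that come through y:
  without y':      2x/49 - 8/49
  multiplying y':  y/18 + 1/6

so (2x/49 - 8/49) + (y/18 + 1/6)·y' = 0, and therefore
  dy/dx = -(2x/49 - 8/49)/(y/18 + 1/6)
        = -(2(x - 4)/49)/((y + 3)/18) = 36(4 - x)/(49(y + 3))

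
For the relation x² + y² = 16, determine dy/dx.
Take d/dx of both sides. Since y is implicitly a function of x, the chain rule attaches a y' = dy/dx factor whenever we differentiate through y.

Set F(x, y) = (left side) − (right side), so the curve is F = 0. Differentiating each term of F:
  d/dx[x^2] = 2x
  d/dx[y^2] = 2y·y'
  d/dx[-16] = 0

Collecting, the y'-free part is the partial derivative in x and the y' coefficient is the partial derivative in y:
  ∂F/∂x = 2x
  ∂F/∂y = 2y

so d/dx[F(x, y(x))] = ∂F/∂x + (∂F/∂y)·y' = 0. Rearranging,
  dy/dx = -(∂F/∂x)/(∂F/∂y) = -(2x)/(2y) = -x/y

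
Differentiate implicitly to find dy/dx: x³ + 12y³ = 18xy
Take d/dx of both sides. Since y is implicitly a function of x, the chain rule attaches a y' = dy/dx factor whenever we differentiate through y.

Set F(x, y) = (left side) − (right side), so the curve is F = 0. Differentiating each term of F:
  d/dx[x^3] = 3x^2
  d/dx[-18xy] = -18x·y' - 18y
  d/dx[12y^3] = 36y^2·y'

Collecting, the y'-free part is the partial derivative in x and the y' coefficient is the partial derivative in y:
  ∂F/∂x = 3x^2 - 18y
  ∂F/∂y = -18x + 36y^2

so d/dx[F(x, y(x))] = ∂F/∂x + (∂F/∂y)·y' = 0. Rearranging,
  dy/dx = -(∂F/∂x)/(∂F/∂y) = -(3x^2 - 18y)/(-18x + 36y^2) = (x^2/6 - y)/(x - 2y^2)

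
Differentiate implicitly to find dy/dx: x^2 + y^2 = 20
Take d/dx of both sides. Since y is implicitly a function of x, the chain rule attaches a y' = dy/dx factor whenever we differentiate through y.

Set F(x, y) = (left side) − (right side), so the curve is F = 0. Differentiating each term of F:
  d/dx[x^2] = 2x
  d/dx[y^2] = 2y·y'
  d/dx[-20] = 0

Collecting, the y'-free part is the partial derivative in x and the y' coefficient is the partial derivative in y:
  ∂F/∂x = 2x
  ∂F/∂y = 2y

so d/dx[F(x, y(x))] = ∂F/∂x + (∂F/∂y)·y' = 0. Rearranging,
  dy/dx = -(∂F/∂x)/(∂F/∂y) = -(2x)/(2y) = -x/y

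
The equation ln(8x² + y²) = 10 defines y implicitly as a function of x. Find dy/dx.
Differentiate both sides with respect to x, treating y as y(x). By the chain rule, any term containing y contributes a factor of y' = dy/dx when we differentiate it.

Move every term to one side and write the relation as F(x, y) = 0. Term by term,
  d/dx[ln(8x^2 + y^2)] = (16x + 2y·y')/(8x^2 + y^2)
  d/dx[-10] = 0

The pieces without y' make up ∂F/∂x and the coefficient of y' is ∂F/∂y:
  ∂F/∂x = 16x/(8x^2 + y^2),
  ∂F/∂y = 2y/(8x^2 + y^2).

Since d/dx[F] = ∂F/∂x + (∂F/∂y)·y' = 0, solve for y':
  (∂F/∂y)·y' = -∂F/∂x
  dy/dx = -(∂F/∂x)/(∂F/∂y) = -(16x/(8x^2 + y^2))/(2y/(8x^2 + y^2)) = -8x/y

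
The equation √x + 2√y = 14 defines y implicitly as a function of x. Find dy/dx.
Apply d/dx to both sides, remembering that y depends on x. Each occurrence of y therefore brings in a y' = dy/dx via the chain rule.

With F(x, y) equal to the left-hand side minus the right, differentiate F term by term:
  d/dx[√(x)] = 1/(2√(x))
  d/dx[2√(y)] = y'/√(y)
  d/dx[-14] = 0
Adding these up, d/dx[F] = 0 becomes
  (1/(2√(x))) + (1/√(y))·y' = 0,
so isolating y',
  dy/dx = -(1/(2√(x)))/(1/√(y)) = -√(y)/(2√(x))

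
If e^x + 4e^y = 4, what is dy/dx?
Differentiate both sides with respect to x, treating y as y(x). By the chain rule, any term containing y contributes a factor of y' = dy/dx when we differentiate it.

Move every term to one side and write the relation as F(x, y) = 0. Term by term,
  d/dx[e^(x)] = e^(x)
  d/dx[4e^(y)] = 4·y'·e^(y)
  d/dx[-4] = 0

The pieces without y' make up ∂F/∂x and the coefficient of y' is ∂F/∂y:
  ∂F/∂x = e^(x),
  ∂F/∂y = 4e^(y).

Since d/dx[F] = ∂F/∂x + (∂F/∂y)·y' = 0, solve for y':
  (∂F/∂y)·y' = -∂F/∂x
  dy/dx = -(∂F/∂x)/(∂F/∂y) = -(e^(x))/(4e^(y)) = -e^(x - y)/4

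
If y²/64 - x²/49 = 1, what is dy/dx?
Differentiate the relation implicitly: treat y = y(x) and apply the chain rule, so every y-derivative picks up a y' = dy/dx factor.

With everything moved to the left-hand side, differentiate term by term:
  d/dx[-x^2/49] = -2x/49
  d/dx[y^2/64] = y·y'/32
  d/dx[-1] = 0

Separating the contributions that come from x directly and those that come through y:
  without y':      -2x/49
  multiplying y':  y/32

so (-2x/49) + (y/32)·y' = 0, and therefore
  dy/dx = -(-2x/49)/(y/32) = 64x/(49y)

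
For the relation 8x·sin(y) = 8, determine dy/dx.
Take d/dx of both sides. Since y is implicitly a function of x, the chain rule attaches a y' = dy/dx factor whenever we differentiate through y.

Set F(x, y) = (left side) − (right side), so the curve is F = 0. Differentiating each term of F:
  d/dx[8x·sin(y)] = 8x·y'·cos(y) + 8sin(y)
  d/dx[-8] = 0

Collecting, the y'-free part is the partial derivative in x and the y' coefficient is the partial derivative in y:
  ∂F/∂x = 8sin(y)
  ∂F/∂y = 8x·cos(y)

so d/dx[F(x, y(x))] = ∂F/∂x + (∂F/∂y)·y' = 0. Rearranging,
  dy/dx = -(∂F/∂x)/(∂F/∂y) = -(8sin(y))/(8x·cos(y)) = -tan(y)/x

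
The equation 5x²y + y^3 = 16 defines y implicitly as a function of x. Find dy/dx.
Take d/dx of both sides. Since y is implicitly a function of x, the chain rule attaches a y' = dy/dx factor whenever we differentiate through y.

Set F(x, y) = (left side) − (right side), so the curve is F = 0. Differentiating each term of F:
  d/dx[5x^2y] = 5x^2·y' + 10xy
  d/dx[y^3] = 3y^2·y'
  d/dx[-16] = 0

Collecting, the y'-free part is the partial derivative in x and the y' coefficient is the partial derivative in y:
  ∂F/∂x = 10xy
  ∂F/∂y = 5x^2 + 3y^2

so d/dx[F(x, y(x))] = ∂F/∂x + (∂F/∂y)·y' = 0. Rearranging,
  dy/dx = -(∂F/∂x)/(∂F/∂y) = -(10xy)/(5x^2 + 3y^2) = -10xy/(5x^2 + 3y^2)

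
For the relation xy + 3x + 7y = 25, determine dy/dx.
Take d/dx of both sides. Since y is implicitly a function of x, the chain rule attaches a y' = dy/dx factor whenever we differentiate through y.

Set F(x, y) = (left side) − (right side), so the curve is F = 0. Differentiating each term of F:
  d/dx[xy] = x·y' + y
  d/dx[3x] = 3
  d/dx[7y] = 7·y'
  d/dx[-25] = 0

Collecting, the y'-free part is the partial derivative in x and the y' coefficient is the partial derivative in y:
  ∂F/∂x = y + 3
  ∂F/∂y = x + 7

so d/dx[F(x, y(x))] = ∂F/∂x + (∂F/∂y)·y' = 0. Rearranging,
  dy/dx = -(∂F/∂x)/(∂F/∂y) = -(y + 3)/(x + 7) = (-y - 3)/(x + 7)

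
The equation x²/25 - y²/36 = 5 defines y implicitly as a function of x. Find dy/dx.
Apply d/dx to both sides, remembering that y depends on x. Each occurrence of y therefore brings in a y' = dy/dx via the chain rule.

With F(x, y) equal to the left-hand side minus the right, differentiate F term by term:
  d/dx[x^2/25] = 2x/25
  d/dx[-y^2/36] = -y·y'/18
  d/dx[-5] = 0
Adding these up, d/dx[F] = 0 becomes
  (2x/25) + (-y/18)·y' = 0,
so isolating y',
  dy/dx = -(2x/25)/(-y/18) = 36x/(25y)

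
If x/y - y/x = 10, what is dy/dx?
Differentiate the relation implicitly: treat y = y(x) and apply the chain rule, so every y-derivative picks up a y' = dy/dx factor.

With everything moved to the left-hand side, differentiate term by term:
  d/dx[x/y] = -x·y'/y^2 + 1/y
  d/dx[-y/x] = -y'/x + y/x^2
  d/dx[-10] = 0

Separating the contributions that come from x directly and those that come through y:
  without y':      1/y + y/x^2
  multiplying y':  -x/y^2 - 1/x

so (1/y + y/x^2) + (-x/y^2 - 1/x)·y' = 0, and therefore
  dy/dx = -(1/y + y/x^2)/(-x/y^2 - 1/x)
        = -((x^2 + y^2)/(x^2y))/(-(x^2 + y^2)/(xy^2)) = y/x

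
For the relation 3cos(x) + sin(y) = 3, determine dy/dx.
Take d/dx of both sides. Since y is implicitly a function of x, the chain rule attaches a y' = dy/dx factor whenever we differentiate through y.

Set F(x, y) = (left side) − (right side), so the curve is F = 0. Differentiating each term of F:
  d/dx[sin(y)] = y'·cos(y)
  d/dx[3cos(x)] = -3sin(x)
  d/dx[-3] = 0

Collecting, the y'-free part is the partial derivative in x and the y' coefficient is the partial derivative in y:
  ∂F/∂x = -3sin(x)
  ∂F/∂y = cos(y)

so d/dx[F(x, y(x))] = ∂F/∂x + (∂F/∂y)·y' = 0. Rearranging,
  dy/dx = -(∂F/∂x)/(∂F/∂y) = -(-3sin(x))/(cos(y)) = 3sin(x)/cos(y)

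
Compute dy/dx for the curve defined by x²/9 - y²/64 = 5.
Differentiate both sides with respect to x, treating y as y(x). By the chain rule, any term containing y contributes a factor of y' = dy/dx when we differentiate it.

Move every term to one side and write the relation as F(x, y) = 0. Term by term,
  d/dx[x^2/9] = 2x/9
  d/dx[-y^2/64] = -y·y'/32
  d/dx[-5] = 0

The pieces without y' make up ∂F/∂x and the coefficient of y' is ∂F/∂y:
  ∂F/∂x = 2x/9,
  ∂F/∂y = -y/32.

Since d/dx[F] = ∂F/∂x + (∂F/∂y)·y' = 0, solve for y':
  (∂F/∂y)·y' = -∂F/∂x
  dy/dx = -(∂F/∂x)/(∂F/∂y) = -(2x/9)/(-y/32) = 64x/(9y)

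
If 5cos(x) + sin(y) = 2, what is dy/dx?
Differentiate both sides with respect to x, treating y as y(x). By the chain rule, any term containing y contributes a factor of y' = dy/dx when we differentiate it.

Move every term to one side and write the relation as F(x, y) = 0. Term by term,
  d/dx[sin(y)] = y'·cos(y)
  d/dx[5cos(x)] = -5sin(x)
  d/dx[-2] = 0

The pieces without y' make up ∂F/∂x and the coefficient of y' is ∂F/∂y:
  ∂F/∂x = -5sin(x),
  ∂F/∂y = cos(y).

Since d/dx[F] = ∂F/∂x + (∂F/∂y)·y' = 0, solve for y':
  (∂F/∂y)·y' = -∂F/∂x
  dy/dx = -(∂F/∂x)/(∂F/∂y) = -(-5sin(x))/(cos(y)) = 5sin(x)/cos(y)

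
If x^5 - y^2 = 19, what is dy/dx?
Differentiate the relation implicitly: treat y = y(x) and apply the chain rule, so every y-derivative picks up a y' = dy/dx factor.

With everything moved to the left-hand side, differentiate term by term:
  d/dx[x^5] = 5x^4
  d/dx[-y^2] = -2y·y'
  d/dx[-19] = 0

Separating the contributions that come from x directly and those that come through y:
  without y':      5x^4
  multiplying y':  -2y

so (5x^4) + (-2y)·y' = 0, and therefore
  dy/dx = -(5x^4)/(-2y) = 5x^4/(2y)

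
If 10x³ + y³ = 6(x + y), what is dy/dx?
Differentiate the relation implicitly: treat y = y(x) and apply the chain rule, so every y-derivative picks up a y' = dy/dx factor.

With everything moved to the left-hand side, differentiate term by term:
  d/dx[10x^3] = 30x^2
  d/dx[-6x] = -6
  d/dx[y^3] = 3y^2·y'
  d/dx[-6y] = -6·y'

Separating the contributions that come from x directly and those that come through y:
  without y':      30x^2 - 6
  multiplying y':  3y^2 - 6

so (30x^2 - 6) + (3y^2 - 6)·y' = 0, and therefore
  dy/dx = -(30x^2 - 6)/(3y^2 - 6) = 2(1 - 5x^2)/(y^2 - 2)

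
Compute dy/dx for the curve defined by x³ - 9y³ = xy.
Differentiate both sides with respect to x, treating y as y(x). By the chain rule, any term containing y contributes a factor of y' = dy/dx when we differentiate it.

Move every term to one side and write the relation as F(x, y) = 0. Term by term,
  d/dx[x^3] = 3x^2
  d/dx[-xy] = -x·y' - y
  d/dx[-9y^3] = -27y^2·y'

The pieces without y' make up ∂F/∂x and the coefficient of y' is ∂F/∂y:
  ∂F/∂x = 3x^2 - y,
  ∂F/∂y = -x - 27y^2.

Since d/dx[F] = ∂F/∂x + (∂F/∂y)·y' = 0, solve for y':
  (∂F/∂y)·y' = -∂F/∂x
  dy/dx = -(∂F/∂x)/(∂F/∂y) = -(3x^2 - y)/(-x - 27y^2) = (3x^2 - y)/(x + 27y^2)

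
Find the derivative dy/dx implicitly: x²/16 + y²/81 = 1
Differentiate both sides with respect to x, treating y as y(x). By the chain rule, any term containing y contributes a factor of y' = dy/dx when we differentiate it.

Move every term to one side and write the relation as F(x, y) = 0. Term by term,
  d/dx[x^2/16] = x/8
  d/dx[y^2/81] = 2y·y'/81
  d/dx[-1] = 0

The pieces without y' make up ∂F/∂x and the coefficient of y' is ∂F/∂y:
  ∂F/∂x = x/8,
  ∂F/∂y = 2y/81.

Since d/dx[F] = ∂F/∂x + (∂F/∂y)·y' = 0, solve for y':
  (∂F/∂y)·y' = -∂F/∂x
  dy/dx = -(∂F/∂x)/(∂F/∂y) = -(x/8)/(2y/81) = -81x/(16y)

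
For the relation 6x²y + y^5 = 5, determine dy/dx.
Differentiate the relation implicitly: treat y = y(x) and apply the chain rule, so every y-derivative picks up a y' = dy/dx factor.

With everything moved to the left-hand side, differentiate term by term:
  d/dx[6x^2y] = 6x^2·y' + 12xy
  d/dx[y^5] = 5y^4·y'
  d/dx[-5] = 0

Separating the contributions that come from x directly and those that come through y:
  without y':      12xy
  multiplying y':  6x^2 + 5y^4

so (12xy) + (6x^2 + 5y^4)·y' = 0, and therefore
  dy/dx = -(12xy)/(6x^2 + 5y^4) = -12xy/(6x^2 + 5y^4)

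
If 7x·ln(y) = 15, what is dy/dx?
Take d/dx of both sides. Since y is implicitly a function of x, the chain rule attaches a y' = dy/dx factor whenever we differentiate through y.

Set F(x, y) = (left side) − (right side), so the curve is F = 0. Differentiating each term of F:
  d/dx[7x·ln(y)] = 7x·y'/y + 7ln(y)
  d/dx[-15] = 0

Collecting, the y'-free part is the partial derivative in x and the y' coefficient is the partial derivative in y:
  ∂F/∂x = 7ln(y)
  ∂F/∂y = 7x/y

so d/dx[F(x, y(x))] = ∂F/∂x + (∂F/∂y)·y' = 0. Rearranging,
  dy/dx = -(∂F/∂x)/(∂F/∂y) = -(7ln(y))/(7x/y) = -y·ln(y)/x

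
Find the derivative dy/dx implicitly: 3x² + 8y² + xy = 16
Differentiate the relation implicitly: treat y = y(x) and apply the chain rule, so every y-derivative picks up a y' = dy/dx factor.

With everything moved to the left-hand side, differentiate term by term:
  d/dx[3x^2] = 6x
  d/dx[xy] = x·y' + y
  d/dx[8y^2] = 16y·y'
  d/dx[-16] = 0

Separating the contributions that come from x directly and those that come through y:
  without y':      6x + y
  multiplying y':  x + 16y

so (6x + y) + (x + 16y)·y' = 0, and therefore
  dy/dx = -(6x + y)/(x + 16y) = (-6x - y)/(x + 16y)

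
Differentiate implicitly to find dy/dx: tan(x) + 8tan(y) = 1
Take d/dx of both sides. Since y is implicitly a function of x, the chain rule attaches a y' = dy/dx factor whenever we differentiate through y.

Set F(x, y) = (left side) − (right side), so the curve is F = 0. Differentiating each term of F:
  d/dx[tan(x)] = tan(x)^2 + 1
  d/dx[8tan(y)] = 8·y'(tan(y)^2 + 1)
  d/dx[-1] = 0

Collecting, the y'-free part is the partial derivative in x and the y' coefficient is the partial derivative in y:
  ∂F/∂x = tan(x)^2 + 1
  ∂F/∂y = 8tan(y)^2 + 8

so d/dx[F(x, y(x))] = ∂F/∂x + (∂F/∂y)·y' = 0. Rearranging,
  dy/dx = -(∂F/∂x)/(∂F/∂y) = -(tan(x)^2 + 1)/(8tan(y)^2 + 8) = -cos(y)^2/(8cos(x)^2)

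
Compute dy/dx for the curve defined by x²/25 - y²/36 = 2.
Apply d/dx to both sides, remembering that y depends on x. Each occurrence of y therefore brings in a y' = dy/dx via the chain rule.

With F(x, y) equal to the left-hand side minus the right, differentiate F term by term:
  d/dx[x^2/25] = 2x/25
  d/dx[-y^2/36] = -y·y'/18
  d/dx[-2] = 0
Adding these up, d/dx[F] = 0 becomes
  (2x/25) + (-y/18)·y' = 0,
so isolating y',
  dy/dx = -(2x/25)/(-y/18) = 36x/(25y)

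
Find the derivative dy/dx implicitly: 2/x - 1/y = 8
Take d/dx of both sides. Since y is implicitly a function of x, the chain rule attaches a y' = dy/dx factor whenever we differentiate through y.

Set F(x, y) = (left side) − (right side), so the curve is F = 0. Differentiating each term of F:
  d/dx[-1/y] = y'/y^2
  d/dx[2/x] = -2/x^2
  d/dx[-8] = 0

Collecting, the y'-free part is the partial derivative in x and the y' coefficient is the partial derivative in y:
  ∂F/∂x = -2/x^2
  ∂F/∂y = y^(-2)

so d/dx[F(x, y(x))] = ∂F/∂x + (∂F/∂y)·y' = 0. Rearranging,
  dy/dx = -(∂F/∂x)/(∂F/∂y) = -(-2/x^2)/(y^(-2)) = 2y^2/x^2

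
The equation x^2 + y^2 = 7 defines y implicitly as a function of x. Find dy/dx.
Differentiate both sides with respect to x, treating y as y(x). By the chain rule, any term containing y contributes a factor of y' = dy/dx when we differentiate it.

Move every term to one side and write the relation as F(x, y) = 0. Term by term,
  d/dx[x^2] = 2x
  d/dx[y^2] = 2y·y'
  d/dx[-7] = 0

The pieces without y' make up ∂F/∂x and the coefficient of y' is ∂F/∂y:
  ∂F/∂x = 2x,
  ∂F/∂y = 2y.

Since d/dx[F] = ∂F/∂x + (∂F/∂y)·y' = 0, solve for y':
  (∂F/∂y)·y' = -∂F/∂x
  dy/dx = -(∂F/∂x)/(∂F/∂y) = -(2x)/(2y) = -x/y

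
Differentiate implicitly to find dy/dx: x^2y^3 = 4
Differentiate the relation implicitly: treat y = y(x) and apply the chain rule, so every y-derivative picks up a y' = dy/dx factor.

With everything moved to the left-hand side, differentiate term by term:
  d/dx[x^2y^3] = 3x^2y^2·y' + 2xy^3
  d/dx[-4] = 0

Separating the contributions that come from x directly and those that come through y:
  without y':      2xy^3
  multiplying y':  3x^2y^2

so (2xy^3) + (3x^2y^2)·y' = 0, and therefore
  dy/dx = -(2xy^3)/(3x^2y^2) = -2y/(3x)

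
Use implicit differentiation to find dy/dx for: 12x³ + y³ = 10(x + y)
Differentiate the relation implicitly: treat y = y(x) and apply the chain rule, so every y-derivative picks up a y' = dy/dx factor.

With everything moved to the left-hand side, differentiate term by term:
  d/dx[12x^3] = 36x^2
  d/dx[-10x] = -10
  d/dx[y^3] = 3y^2·y'
  d/dx[-10y] = -10·y'

Separating the contributions that come from x directly and those that come through y:
  without y':      36x^2 - 10
  multiplying y':  3y^2 - 10

so (36x^2 - 10) + (3y^2 - 10)·y' = 0, and therefore
  dy/dx = -(36x^2 - 10)/(3y^2 - 10) = 2(5 - 18x^2)/(3y^2 - 10)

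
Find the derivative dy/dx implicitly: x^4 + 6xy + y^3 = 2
Apply d/dx to both sides, remembering that y depends on x. Each occurrence of y therefore brings in a y' = dy/dx via the chain rule.

With F(x, y) equal to the left-hand side minus the right, differentiate F term by term:
  d/dx[x^4] = 4x^3
  d/dx[6xy] = 6x·y' + 6y
  d/dx[y^3] = 3y^2·y'
  d/dx[-2] = 0
Adding these up, d/dx[F] = 0 becomes
  (4x^3 + 6y) + (6x + 3y^2)·y' = 0,
so isolating y',
  dy/dx = -(4x^3 + 6y)/(6x + 3y^2) = 2(-2x^3 - 3y)/(3(2x + y^2))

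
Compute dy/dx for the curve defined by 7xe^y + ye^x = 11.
Differentiate both sides with respect to x, treating y as y(x). By the chain rule, any term containing y contributes a factor of y' = dy/dx when we differentiate it.

Move every term to one side and write the relation as F(x, y) = 0. Term by term,
  d/dx[7x·e^(y)] = 7x·y'·e^(y) + 7e^(y)
  d/dx[y·e^(x)] = y·e^(x) + y'·e^(x)
  d/dx[-11] = 0

The pieces without y' make up ∂F/∂x and the coefficient of y' is ∂F/∂y:
  ∂F/∂x = y·e^(x) + 7e^(y),
  ∂F/∂y = 7x·e^(y) + e^(x).

Since d/dx[F] = ∂F/∂x + (∂F/∂y)·y' = 0, solve for y':
  (∂F/∂y)·y' = -∂F/∂x
  dy/dx = -(∂F/∂x)/(∂F/∂y) = -(y·e^(x) + 7e^(y))/(7x·e^(y) + e^(x)) = (-y·e^(x) - 7e^(y))/(7x·e^(y) + e^(x))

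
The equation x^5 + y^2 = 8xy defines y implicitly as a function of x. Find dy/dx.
Differentiate the relation implicitly: treat y = y(x) and apply the chain rule, so every y-derivative picks up a y' = dy/dx factor.

With everything moved to the left-hand side, differentiate term by term:
  d/dx[x^5] = 5x^4
  d/dx[-8xy] = -8x·y' - 8y
  d/dx[y^2] = 2y·y'

Separating the contributions that come from x directly and those that come through y:
  without y':      5x^4 - 8y
  multiplying y':  -8x + 2y

so (5x^4 - 8y) + (-8x + 2y)·y' = 0, and therefore
  dy/dx = -(5x^4 - 8y)/(-8x + 2y) = (5x^4 - 8y)/(2(4x - y))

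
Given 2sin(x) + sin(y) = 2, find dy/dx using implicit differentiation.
Take d/dx of both sides. Since y is implicitly a function of x, the chain rule attaches a y' = dy/dx factor whenever we differentiate through y.

Set F(x, y) = (left side) − (right side), so the curve is F = 0. Differentiating each term of F:
  d/dx[2sin(x)] = 2cos(x)
  d/dx[sin(y)] = y'·cos(y)
  d/dx[-2] = 0

Collecting, the y'-free part is the partial derivative in x and the y' coefficient is the partial derivative in y:
  ∂F/∂x = 2cos(x)
  ∂F/∂y = cos(y)

so d/dx[F(x, y(x))] = ∂F/∂x + (∂F/∂y)·y' = 0. Rearranging,
  dy/dx = -(∂F/∂x)/(∂F/∂y) = -(2cos(x))/(cos(y)) = -2cos(x)/cos(y)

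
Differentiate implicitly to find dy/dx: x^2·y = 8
Apply d/dx to both sides, remembering that y depends on x. Each occurrence of y therefore brings in a y' = dy/dx via the chain rule.

With F(x, y) equal to the left-hand side minus the right, differentiate F term by term:
  d/dx[x^2y] = x^2·y' + 2xy
  d/dx[-8] = 0
Adding these up, d/dx[F] = 0 becomes
  (2xy) + (x^2)·y' = 0,
so isolating y',
  dy/dx = -(2xy)/(x^2) = -2y/x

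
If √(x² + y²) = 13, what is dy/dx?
Take d/dx of both sides. Since y is implicitly a function of x, the chain rule attaches a y' = dy/dx factor whenever we differentiate through y.

Set F(x, y) = (left side) − (right side), so the curve is F = 0. Differentiating each term of F:
  d/dx[√(x^2 + y^2)] = (x + y·y')/√(x^2 + y^2)
  d/dx[-13] = 0

Collecting, the y'-free part is the partial derivative in x and the y' coefficient is the partial derivative in y:
  ∂F/∂x = x/√(x^2 + y^2)
  ∂F/∂y = y/√(x^2 + y^2)

so d/dx[F(x, y(x))] = ∂F/∂x + (∂F/∂y)·y' = 0. Rearranging,
  dy/dx = -(∂F/∂x)/(∂F/∂y) = -(x/√(x^2 + y^2))/(y/√(x^2 + y^2)) = -x/y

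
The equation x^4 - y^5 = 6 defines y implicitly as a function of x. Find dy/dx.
Apply d/dx to both sides, remembering that y depends on x. Each occurrence of y therefore brings in a y' = dy/dx via the chain rule.

With F(x, y) equal to the left-hand side minus the right, differentiate F term by term:
  d/dx[x^4] = 4x^3
  d/dx[-y^5] = -5y^4·y'
  d/dx[-6] = 0
Adding these up, d/dx[F] = 0 becomes
  (4x^3) + (-5y^4)·y' = 0,
so isolating y',
  dy/dx = -(4x^3)/(-5y^4) = 4x^3/(5y^4)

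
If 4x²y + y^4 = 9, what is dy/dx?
Differentiate both sides with respect to x, treating y as y(x). By the chain rule, any term containing y contributes a factor of y' = dy/dx when we differentiate it.

Move every term to one side and write the relation as F(x, y) = 0. Term by term,
  d/dx[4x^2y] = 4x^2·y' + 8xy
  d/dx[y^4] = 4y^3·y'
  d/dx[-9] = 0

The pieces without y' make up ∂F/∂x and the coefficient of y' is ∂F/∂y:
  ∂F/∂x = 8xy,
  ∂F/∂y = 4x^2 + 4y^3.

Since d/dx[F] = ∂F/∂x + (∂F/∂y)·y' = 0, solve for y':
  (∂F/∂y)·y' = -∂F/∂x
  dy/dx = -(∂F/∂x)/(∂F/∂y) = -(8xy)/(4x^2 + 4y^3) = -2xy/(x^2 + y^3)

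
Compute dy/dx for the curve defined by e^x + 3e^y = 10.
Differentiate both sides with respect to x, treating y as y(x). By the chain rule, any term containing y contributes a factor of y' = dy/dx when we differentiate it.

Move every term to one side and write the relation as F(x, y) = 0. Term by term,
  d/dx[e^(x)] = e^(x)
  d/dx[3e^(y)] = 3·y'·e^(y)
  d/dx[-10] = 0

The pieces without y' make up ∂F/∂x and the coefficient of y' is ∂F/∂y:
  ∂F/∂x = e^(x),
  ∂F/∂y = 3e^(y).

Since d/dx[F] = ∂F/∂x + (∂F/∂y)·y' = 0, solve for y':
  (∂F/∂y)·y' = -∂F/∂x
  dy/dx = -(∂F/∂x)/(∂F/∂y) = -(e^(x))/(3e^(y)) = -e^(x - y)/3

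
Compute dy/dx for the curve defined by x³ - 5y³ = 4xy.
Take d/dx of both sides. Since y is implicitly a function of x, the chain rule attaches a y' = dy/dx factor whenever we differentiate through y.

Set F(x, y) = (left side) − (right side), so the curve is F = 0. Differentiating each term of F:
  d/dx[x^3] = 3x^2
  d/dx[-4xy] = -4x·y' - 4y
  d/dx[-5y^3] = -15y^2·y'

Collecting, the y'-free part is the partial derivative in x and the y' coefficient is the partial derivative in y:
  ∂F/∂x = 3x^2 - 4y
  ∂F/∂y = -4x - 15y^2

so d/dx[F(x, y(x))] = ∂F/∂x + (∂F/∂y)·y' = 0. Rearranging,
  dy/dx = -(∂F/∂x)/(∂F/∂y) = -(3x^2 - 4y)/(-4x - 15y^2) = (3x^2 - 4y)/(4x + 15y^2)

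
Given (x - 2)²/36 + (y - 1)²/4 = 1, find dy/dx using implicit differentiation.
Apply d/dx to both sides, remembering that y depends on x. Each occurrence of y therefore brings in a y' = dy/dx via the chain rule.

With F(x, y) equal to the left-hand side minus the right, differentiate F term by term:
  d/dx[(x - 2)^2/36] = x/18 - 1/9
  d/dx[(y - 1)^2/4] = y'(y - 1)/2
  d/dx[-1] = 0
Adding these up, d/dx[F] = 0 becomes
  (x/18 - 1/9) + (y/2 - 1/2)·y' = 0,
so isolating y',
  dy/dx = -(x/18 - 1/9)/(y/2 - 1/2)
        = -((x - 2)/18)/((y - 1)/2) = (2 - x)/(9(y - 1))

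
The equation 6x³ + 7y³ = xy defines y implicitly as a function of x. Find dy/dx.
Take d/dx of both sides. Since y is implicitly a function of x, the chain rule attaches a y' = dy/dx factor whenever we differentiate through y.

Set F(x, y) = (left side) − (right side), so the curve is F = 0. Differentiating each term of F:
  d/dx[6x^3] = 18x^2
  d/dx[-xy] = -x·y' - y
  d/dx[7y^3] = 21y^2·y'

Collecting, the y'-free part is the partial derivative in x and the y' coefficient is the partial derivative in y:
  ∂F/∂x = 18x^2 - y
  ∂F/∂y = -x + 21y^2

so d/dx[F(x, y(x))] = ∂F/∂x + (∂F/∂y)·y' = 0. Rearranging,
  dy/dx = -(∂F/∂x)/(∂F/∂y) = -(18x^2 - y)/(-x + 21y^2) = (18x^2 - y)/(x - 21y^2)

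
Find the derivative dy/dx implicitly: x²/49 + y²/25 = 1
Apply d/dx to both sides, remembering that y depends on x. Each occurrence of y therefore brings in a y' = dy/dx via the chain rule.

With F(x, y) equal to the left-hand side minus the right, differentiate F term by term:
  d/dx[x^2/49] = 2x/49
  d/dx[y^2/25] = 2y·y'/25
  d/dx[-1] = 0
Adding these up, d/dx[F] = 0 becomes
  (2x/49) + (2y/25)·y' = 0,
so isolating y',
  dy/dx = -(2x/49)/(2y/25) = -25x/(49y)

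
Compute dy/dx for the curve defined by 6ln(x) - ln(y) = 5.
Take d/dx of both sides. Since y is implicitly a function of x, the chain rule attaches a y' = dy/dx factor whenever we differentiate through y.

Set F(x, y) = (left side) − (right side), so the curve is F = 0. Differentiating each term of F:
  d/dx[6ln(x)] = 6/x
  d/dx[-ln(y)] = -y'/y
  d/dx[-5] = 0

Collecting, the y'-free part is the partial derivative in x and the y' coefficient is the partial derivative in y:
  ∂F/∂x = 6/x
  ∂F/∂y = -1/y

so d/dx[F(x, y(x))] = ∂F/∂x + (∂F/∂y)·y' = 0. Rearranging,
  dy/dx = -(∂F/∂x)/(∂F/∂y) = -(6/x)/(-1/y) = 6y/x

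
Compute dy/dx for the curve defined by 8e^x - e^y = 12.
Apply d/dx to both sides, remembering that y depends on x. Each occurrence of y therefore brings in a y' = dy/dx via the chain rule.

With F(x, y) equal to the left-hand side minus the right, differentiate F term by term:
  d/dx[8e^(x)] = 8e^(x)
  d/dx[-e^(y)] = -y'·e^(y)
  d/dx[-12] = 0
Adding these up, d/dx[F] = 0 becomes
  (8e^(x)) + (-e^(y))·y' = 0,
so isolating y',
  dy/dx = -(8e^(x))/(-e^(y)) = 8e^(x - y)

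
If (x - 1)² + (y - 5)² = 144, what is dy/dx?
Differentiate both sides with respect to x, treating y as y(x). By the chain rule, any term containing y contributes a factor of y' = dy/dx when we differentiate it.

Move every term to one side and write the relation as F(x, y) = 0. Term by term,
  d/dx[(x - 1)^2] = 2x - 2
  d/dx[(y - 5)^2] = 2·y'(y - 5)
  d/dx[-144] = 0

The pieces without y' make up ∂F/∂x and the coefficient of y' is ∂F/∂y:
  ∂F/∂x = 2x - 2,
  ∂F/∂y = 2y - 10.

Since d/dx[F] = ∂F/∂x + (∂F/∂y)·y' = 0, solve for y':
  (∂F/∂y)·y' = -∂F/∂x
  dy/dx = -(∂F/∂x)/(∂F/∂y) = -(2x - 2)/(2y - 10) = (1 - x)/(y - 5)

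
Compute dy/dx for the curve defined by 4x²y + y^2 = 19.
Differentiate the relation implicitly: treat y = y(x) and apply the chain rule, so every y-derivative picks up a y' = dy/dx factor.

With everything moved to the left-hand side, differentiate term by term:
  d/dx[4x^2y] = 4x^2·y' + 8xy
  d/dx[y^2] = 2y·y'
  d/dx[-19] = 0

Separating the contributions that come from x directly and those that come through y:
  without y':      8xy
  multiplying y':  4x^2 + 2y

so (8xy) + (4x^2 + 2y)·y' = 0, and therefore
  dy/dx = -(8xy)/(4x^2 + 2y) = -4xy/(2x^2 + y)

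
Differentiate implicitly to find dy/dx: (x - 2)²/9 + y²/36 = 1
Take d/dx of both sides. Since y is implicitly a function of x, the chain rule attaches a y' = dy/dx factor whenever we differentiate through y.

Set F(x, y) = (left side) − (right side), so the curve is F = 0. Differentiating each term of F:
  d/dx[y^2/36] = y·y'/18
  d/dx[(x - 2)^2/9] = 2x/9 - 4/9
  d/dx[-1] = 0

Collecting, the y'-free part is the partial derivative in x and the y' coefficient is the partial derivative in y:
  ∂F/∂x = 2x/9 - 4/9
  ∂F/∂y = y/18

so d/dx[F(x, y(x))] = ∂F/∂x + (∂F/∂y)·y' = 0. Rearranging,
  dy/dx = -(∂F/∂x)/(∂F/∂y) = -(2x/9 - 4/9)/(y/18)
        = -(2(x - 2)/9)/(y/18) = 4(2 - x)/y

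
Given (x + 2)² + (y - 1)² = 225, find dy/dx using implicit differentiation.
Differentiate the relation implicitly: treat y = y(x) and apply the chain rule, so every y-derivative picks up a y' = dy/dx factor.

With everything moved to the left-hand side, differentiate term by term:
  d/dx[(x + 2)^2] = 2x + 4
  d/dx[(y - 1)^2] = 2·y'(y - 1)
  d/dx[-225] = 0

Separating the contributions that come from x directly and those that come through y:
  without y':      2x + 4
  multiplying y':  2y - 2

so (2x + 4) + (2y - 2)·y' = 0, and therefore
  dy/dx = -(2x + 4)/(2y - 2) = (-x - 2)/(y - 1)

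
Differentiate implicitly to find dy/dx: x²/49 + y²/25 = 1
Differentiate both sides with respect to x, treating y as y(x). By the chain rule, any term containing y contributes a factor of y' = dy/dx when we differentiate it.

Move every term to one side and write the relation as F(x, y) = 0. Term by term,
  d/dx[x^2/49] = 2x/49
  d/dx[y^2/25] = 2y·y'/25
  d/dx[-1] = 0

The pieces without y' make up ∂F/∂x and the coefficient of y' is ∂F/∂y:
  ∂F/∂x = 2x/49,
  ∂F/∂y = 2y/25.

Since d/dx[F] = ∂F/∂x + (∂F/∂y)·y' = 0, solve for y':
  (∂F/∂y)·y' = -∂F/∂x
  dy/dx = -(∂F/∂x)/(∂F/∂y) = -(2x/49)/(2y/25) = -25x/(49y)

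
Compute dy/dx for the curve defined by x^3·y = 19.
Differentiate the relation implicitly: treat y = y(x) and apply the chain rule, so every y-derivative picks up a y' = dy/dx factor.

With everything moved to the left-hand side, differentiate term by term:
  d/dx[x^3y] = x^3·y' + 3x^2y
  d/dx[-19] = 0

Separating the contributions that come from x directly and those that come through y:
  without y':      3x^2y
  multiplying y':  x^3

so (3x^2y) + (x^3)·y' = 0, and therefore
  dy/dx = -(3x^2y)/(x^3) = -3y/x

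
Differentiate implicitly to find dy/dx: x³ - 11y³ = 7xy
Differentiate the relation implicitly: treat y = y(x) and apply the chain rule, so every y-derivative picks up a y' = dy/dx factor.

With everything moved to the left-hand side, differentiate term by term:
  d/dx[x^3] = 3x^2
  d/dx[-7xy] = -7x·y' - 7y
  d/dx[-11y^3] = -33y^2·y'

Separating the contributions that come from x directly and those that come through y:
  without y':      3x^2 - 7y
  multiplying y':  -7x - 33y^2

so (3x^2 - 7y) + (-7x - 33y^2)·y' = 0, and therefore
  dy/dx = -(3x^2 - 7y)/(-7x - 33y^2) = (3x^2 - 7y)/(7x + 33y^2)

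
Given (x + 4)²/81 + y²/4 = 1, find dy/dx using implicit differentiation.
Apply d/dx to both sides, remembering that y depends on x. Each occurrence of y therefore brings in a y' = dy/dx via the chain rule.

With F(x, y) equal to the left-hand side minus the right, differentiate F term by term:
  d/dx[y^2/4] = y·y'/2
  d/dx[(x + 4)^2/81] = 2x/81 + 8/81
  d/dx[-1] = 0
Adding these up, d/dx[F] = 0 becomes
  (2x/81 + 8/81) + (y/2)·y' = 0,
so isolating y',
  dy/dx = -(2x/81 + 8/81)/(y/2)
        = -(2(x + 4)/81)/(y/2) = 4(-x - 4)/(81y)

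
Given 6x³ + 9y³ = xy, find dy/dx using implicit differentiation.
Differentiate both sides with respect to x, treating y as y(x). By the chain rule, any term containing y contributes a factor of y' = dy/dx when we differentiate it.

Move every term to one side and write the relation as F(x, y) = 0. Term by term,
  d/dx[6x^3] = 18x^2
  d/dx[-xy] = -x·y' - y
  d/dx[9y^3] = 27y^2·y'

The pieces without y' make up ∂F/∂x and the coefficient of y' is ∂F/∂y:
  ∂F/∂x = 18x^2 - y,
  ∂F/∂y = -x + 27y^2.

Since d/dx[F] = ∂F/∂x + (∂F/∂y)·y' = 0, solve for y':
  (∂F/∂y)·y' = -∂F/∂x
  dy/dx = -(∂F/∂x)/(∂F/∂y) = -(18x^2 - y)/(-x + 27y^2) = (18x^2 - y)/(x - 27y^2)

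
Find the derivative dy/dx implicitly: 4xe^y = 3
Apply d/dx to both sides, remembering that y depends on x. Each occurrence of y therefore brings in a y' = dy/dx via the chain rule.

With F(x, y) equal to the left-hand side minus the right, differentiate F term by term:
  d/dx[4x·e^(y)] = 4x·y'·e^(y) + 4e^(y)
  d/dx[-3] = 0
Adding these up, d/dx[F] = 0 becomes
  (4e^(y)) + (4x·e^(y))·y' = 0,
so isolating y',
  dy/dx = -(4e^(y))/(4x·e^(y)) = -1/x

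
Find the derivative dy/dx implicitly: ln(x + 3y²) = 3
Take d/dx of both sides. Since y is implicitly a function of x, the chain rule attaches a y' = dy/dx factor whenever we differentiate through y.

Set F(x, y) = (left side) − (right side), so the curve is F = 0. Differentiating each term of F:
  d/dx[ln(x + 3y^2)] = (6y·y' + 1)/(x + 3y^2)
  d/dx[-3] = 0

Collecting, the y'-free part is the partial derivative in x and the y' coefficient is the partial derivative in y:
  ∂F/∂x = 1/(x + 3y^2)
  ∂F/∂y = 6y/(x + 3y^2)

so d/dx[F(x, y(x))] = ∂F/∂x + (∂F/∂y)·y' = 0. Rearranging,
  dy/dx = -(∂F/∂x)/(∂F/∂y) = -(1/(x + 3y^2))/(6y/(x + 3y^2)) = -1/(6y)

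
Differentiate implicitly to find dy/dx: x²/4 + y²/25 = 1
Take d/dx of both sides. Since y is implicitly a function of x, the chain rule attaches a y' = dy/dx factor whenever we differentiate through y.

Set F(x, y) = (left side) − (right side), so the curve is F = 0. Differentiating each term of F:
  d/dx[x^2/4] = x/2
  d/dx[y^2/25] = 2y·y'/25
  d/dx[-1] = 0

Collecting, the y'-free part is the partial derivative in x and the y' coefficient is the partial derivative in y:
  ∂F/∂x = x/2
  ∂F/∂y = 2y/25

so d/dx[F(x, y(x))] = ∂F/∂x + (∂F/∂y)·y' = 0. Rearranging,
  dy/dx = -(∂F/∂x)/(∂F/∂y) = -(x/2)/(2y/25) = -25x/(4y)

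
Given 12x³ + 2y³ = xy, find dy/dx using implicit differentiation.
Apply d/dx to both sides, remembering that y depends on x. Each occurrence of y therefore brings in a y' = dy/dx via the chain rule.

With F(x, y) equal to the left-hand side minus the right, differentiate F term by term:
  d/dx[12x^3] = 36x^2
  d/dx[-xy] = -x·y' - y
  d/dx[2y^3] = 6y^2·y'
Adding these up, d/dx[F] = 0 becomes
  (36x^2 - y) + (-x + 6y^2)·y' = 0,
so isolating y',
  dy/dx = -(36x^2 - y)/(-x + 6y^2) = (36x^2 - y)/(x - 6y^2)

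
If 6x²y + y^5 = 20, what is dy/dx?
Differentiate both sides with respect to x, treating y as y(x). By the chain rule, any term containing y contributes a factor of y' = dy/dx when we differentiate it.

Move every term to one side and write the relation as F(x, y) = 0. Term by term,
  d/dx[6x^2y] = 6x^2·y' + 12xy
  d/dx[y^5] = 5y^4·y'
  d/dx[-20] = 0

The pieces without y' make up ∂F/∂x and the coefficient of y' is ∂F/∂y:
  ∂F/∂x = 12xy,
  ∂F/∂y = 6x^2 + 5y^4.

Since d/dx[F] = ∂F/∂x + (∂F/∂y)·y' = 0, solve for y':
  (∂F/∂y)·y' = -∂F/∂x
  dy/dx = -(∂F/∂x)/(∂F/∂y) = -(12xy)/(6x^2 + 5y^4) = -12xy/(6x^2 + 5y^4)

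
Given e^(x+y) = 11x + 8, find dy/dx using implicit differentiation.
Take d/dx of both sides. Since y is implicitly a function of x, the chain rule attaches a y' = dy/dx factor whenever we differentiate through y.

Set F(x, y) = (left side) − (right side), so the curve is F = 0. Differentiating each term of F:
  d/dx[-11x] = -11
  d/dx[e^(x + y)] = (y' + 1)·e^(x + y)
  d/dx[-8] = 0

Collecting, the y'-free part is the partial derivative in x and the y' coefficient is the partial derivative in y:
  ∂F/∂x = e^(x + y) - 11
  ∂F/∂y = e^(x + y)

so d/dx[F(x, y(x))] = ∂F/∂x + (∂F/∂y)·y' = 0. Rearranging,
  dy/dx = -(∂F/∂x)/(∂F/∂y) = -(e^(x + y) - 11)/(e^(x + y)) = 11e^(-x - y) - 1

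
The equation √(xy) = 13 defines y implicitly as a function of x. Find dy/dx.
Take d/dx of both sides. Since y is implicitly a function of x, the chain rule attaches a y' = dy/dx factor whenever we differentiate through y.

Set F(x, y) = (left side) − (right side), so the curve is F = 0. Differentiating each term of F:
  d/dx[√(xy)] = √(xy)(x·y'/2 + y/2)/(xy)
  d/dx[-13] = 0

Collecting, the y'-free part is the partial derivative in x and the y' coefficient is the partial derivative in y:
  ∂F/∂x = √(xy)/(2x)
  ∂F/∂y = √(xy)/(2y)

so d/dx[F(x, y(x))] = ∂F/∂x + (∂F/∂y)·y' = 0. Rearranging,
  dy/dx = -(∂F/∂x)/(∂F/∂y) = -(√(xy)/(2x))/(√(xy)/(2y)) = -y/x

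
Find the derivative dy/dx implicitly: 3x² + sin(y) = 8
Differentiate both sides with respect to x, treating y as y(x). By the chain rule, any term containing y contributes a factor of y' = dy/dx when we differentiate it.

Move every term to one side and write the relation as F(x, y) = 0. Term by term,
  d/dx[3x^2] = 6x
  d/dx[sin(y)] = y'·cos(y)
  d/dx[-8] = 0

The pieces without y' make up ∂F/∂x and the coefficient of y' is ∂F/∂y:
  ∂F/∂x = 6x,
  ∂F/∂y = cos(y).

Since d/dx[F] = ∂F/∂x + (∂F/∂y)·y' = 0, solve for y':
  (∂F/∂y)·y' = -∂F/∂x
  dy/dx = -(∂F/∂x)/(∂F/∂y) = -(6x)/(cos(y)) = -6x/cos(y)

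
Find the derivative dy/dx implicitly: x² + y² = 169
Apply d/dx to both sides, remembering that y depends on x. Each occurrence of y therefore brings in a y' = dy/dx via the chain rule.

With F(x, y) equal to the left-hand side minus the right, differentiate F term by term:
  d/dx[x^2] = 2x
  d/dx[y^2] = 2y·y'
  d/dx[-169] = 0
Adding these up, d/dx[F] = 0 becomes
  (2x) + (2y)·y' = 0,
so isolating y',
  dy/dx = -(2x)/(2y) = -x/y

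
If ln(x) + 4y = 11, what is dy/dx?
Take d/dx of both sides. Since y is implicitly a function of x, the chain rule attaches a y' = dy/dx factor whenever we differentiate through y.

Set F(x, y) = (left side) − (right side), so the curve is F = 0. Differentiating each term of F:
  d/dx[4y] = 4·y'
  d/dx[ln(x)] = 1/x
  d/dx[-11] = 0

Collecting, the y'-free part is the partial derivative in x and the y' coefficient is the partial derivative in y:
  ∂F/∂x = 1/x
  ∂F/∂y = 4

so d/dx[F(x, y(x))] = ∂F/∂x + (∂F/∂y)·y' = 0. Rearranging,
  dy/dx = -(∂F/∂x)/(∂F/∂y) = -(1/x)/(4) = -1/(4x)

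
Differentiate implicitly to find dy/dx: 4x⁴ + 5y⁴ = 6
Take d/dx of both sides. Since y is implicitly a function of x, the chain rule attaches a y' = dy/dx factor whenever we differentiate through y.

Set F(x, y) = (left side) − (right side), so the curve is F = 0. Differentiating each term of F:
  d/dx[4x^4] = 16x^3
  d/dx[5y^4] = 20y^3·y'
  d/dx[-6] = 0

Collecting, the y'-free part is the partial derivative in x and the y' coefficient is the partial derivative in y:
  ∂F/∂x = 16x^3
  ∂F/∂y = 20y^3

so d/dx[F(x, y(x))] = ∂F/∂x + (∂F/∂y)·y' = 0. Rearranging,
  dy/dx = -(∂F/∂x)/(∂F/∂y) = -(16x^3)/(20y^3) = -4x^3/(5y^3)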